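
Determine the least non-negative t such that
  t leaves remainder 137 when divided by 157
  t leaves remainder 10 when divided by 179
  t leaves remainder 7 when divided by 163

The moduli are pairwise coprime; N = 157·179·163 = 4580789.
N/157 = 29177; 29177 ≡ 132 (mod 157); 132·113 ≡ 1, so inverse 113.
N/179 = 25591; 25591 ≡ 173 (mod 179); 173·149 ≡ 1, so inverse 149.
N/163 = 28103; 28103 ≡ 67 (mod 163); 67·73 ≡ 1, so inverse 73.
t ≡ 137·29177·113 + 10·25591·149 + 7·28103·73 = 504180360.
504180360 mod 4580789 = 293570.

293570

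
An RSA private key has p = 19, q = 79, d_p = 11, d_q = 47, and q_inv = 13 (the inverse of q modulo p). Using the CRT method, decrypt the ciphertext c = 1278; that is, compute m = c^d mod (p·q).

1412

m₁ = c^(d_p) mod p: c ≡ 5 (mod 19), and 5^11 mod 19 = 6.
m₂ = c^(d_q) mod q: c ≡ 14 (mod 79), and 14^47 mod 79 = 69.
h = q_inv·(m₁ − m₂) mod p = 13·(6 − 69) mod 19 = 17.
m = m₂ + h·q = 69 + 17·79 = 1412.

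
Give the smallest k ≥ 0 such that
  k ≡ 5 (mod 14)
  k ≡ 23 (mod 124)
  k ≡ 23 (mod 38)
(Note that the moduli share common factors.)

Combine the congruences pairwise.
gcd(14, 124) = 2 and 2 | (23 − 5), so the pair is consistent; merging gives k ≡ 271 (mod 868), where 868 = lcm(14, 124).
gcd(868, 38) = 2 and 2 | (23 − 271), so the pair is consistent; merging gives k ≡ 14159 (mod 16492), where 16492 = lcm(868, 38).
The solution is unique modulo lcm(14, 124, 38) = 16492.

14159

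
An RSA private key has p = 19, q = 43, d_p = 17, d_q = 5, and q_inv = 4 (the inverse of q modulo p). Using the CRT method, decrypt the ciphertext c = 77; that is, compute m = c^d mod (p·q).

m₁ = c^(d_p) mod p: c ≡ 1 (mod 19), and 1^17 mod 19 = 1.
m₂ = c^(d_q) mod q: c ≡ 34 (mod 43), and 34^5 mod 43 = 33.
h = q_inv·(m₁ − m₂) mod p = 4·(1 − 33) mod 19 = 5.
m = m₂ + h·q = 33 + 5·43 = 248.

248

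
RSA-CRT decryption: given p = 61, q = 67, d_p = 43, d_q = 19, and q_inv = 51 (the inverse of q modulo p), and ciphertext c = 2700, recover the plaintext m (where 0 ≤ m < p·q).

m₁ = c^(d_p) mod p: c ≡ 16 (mod 61), and 16^43 mod 61 = 56.
m₂ = c^(d_q) mod q: c ≡ 20 (mod 67), and 20^19 mod 67 = 11.
h = q_inv·(m₁ − m₂) mod p = 51·(56 − 11) mod 61 = 38.
m = m₂ + h·q = 11 + 38·67 = 2557.

2557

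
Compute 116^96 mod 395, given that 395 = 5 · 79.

Mod 5: 116 ≡ 1; since 4 | 96, by Fermat 1^96 ≡ 1 (mod 5).
Mod 79: 116 ≡ 37; by Fermat, exponent reduces to 96 mod 78 = 18; 37^18 ≡ 46 (mod 79).
Combine by CRT: x ≡ 1 (mod 5), x ≡ 46 (mod 79) ⇒ x ≡ 46 (mod 395).

46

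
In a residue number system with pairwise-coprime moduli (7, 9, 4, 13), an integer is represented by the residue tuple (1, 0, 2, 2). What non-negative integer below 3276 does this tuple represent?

1926

The moduli are pairwise coprime; N = 7·9·4·13 = 3276.
N/7 = 468; 468 ≡ 6 (mod 7); 6·6 ≡ 1, so inverse 6.
N/9 = 364; 364 ≡ 4 (mod 9); 4·7 ≡ 1, so inverse 7.
N/4 = 819; 819 ≡ 3 (mod 4); 3·3 ≡ 1, so inverse 3.
N/13 = 252; 252 ≡ 5 (mod 13); 5·8 ≡ 1, so inverse 8.
x ≡ 1·468·6 + 0·364·7 + 2·819·3 + 2·252·8 = 11754.
11754 mod 3276 = 1926.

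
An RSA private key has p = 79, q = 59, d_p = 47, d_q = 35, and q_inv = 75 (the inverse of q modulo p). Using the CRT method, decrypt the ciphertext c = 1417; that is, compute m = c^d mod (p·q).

m₁ = c^(d_p) mod p: c ≡ 74 (mod 79), and 74^47 mod 79 = 30.
m₂ = c^(d_q) mod q: c ≡ 1 (mod 59), and 1^35 mod 59 = 1.
h = q_inv·(m₁ − m₂) mod p = 75·(30 − 1) mod 79 = 42.
m = m₂ + h·q = 1 + 42·59 = 2479.

2479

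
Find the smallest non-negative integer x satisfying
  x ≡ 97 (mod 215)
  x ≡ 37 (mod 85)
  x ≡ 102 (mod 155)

gcd(215, 85) = 5 and 5 | (37 − 97), so the pair is consistent; merging gives x ≡ 2247 (mod 3655), where 3655 = lcm(215, 85).
gcd(3655, 155) = 5 and 5 | (102 − 2247), so the pair is consistent; merging gives x ≡ 9557 (mod 113305), where 113305 = lcm(3655, 155).
The solution is unique modulo lcm(215, 85, 155) = 113305.

9557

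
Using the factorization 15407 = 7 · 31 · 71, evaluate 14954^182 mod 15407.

12947

Mod 7: 14954 ≡ 2; by Fermat, exponent reduces to 182 mod 6 = 2; 2^2 ≡ 4 (mod 7).
Mod 31: 14954 ≡ 12; by Fermat, exponent reduces to 182 mod 30 = 2; 12^2 ≡ 20 (mod 31).
Mod 71: 14954 ≡ 44; by Fermat, exponent reduces to 182 mod 70 = 42; 44^42 ≡ 25 (mod 71).
Combine by CRT: x ≡ 4 (mod 7), x ≡ 20 (mod 31), x ≡ 25 (mod 71) ⇒ x ≡ 12947 (mod 15407).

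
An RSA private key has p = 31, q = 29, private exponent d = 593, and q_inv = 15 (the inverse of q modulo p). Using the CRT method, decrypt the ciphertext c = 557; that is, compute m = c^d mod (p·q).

526

d_p = d mod (p−1) = 593 mod 30 = 23; d_q = d mod (q−1) = 5.
m₁ = c^(d_p) mod p: c ≡ 30 (mod 31), and 30^23 mod 31 = 30.
m₂ = c^(d_q) mod q: c ≡ 6 (mod 29), and 6^5 mod 29 = 4.
h = q_inv·(m₁ − m₂) mod p = 15·(30 − 4) mod 31 = 18.
m = m₂ + h·q = 4 + 18·29 = 526.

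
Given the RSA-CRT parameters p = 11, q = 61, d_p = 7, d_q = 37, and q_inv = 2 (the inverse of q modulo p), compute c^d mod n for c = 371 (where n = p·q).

167

m₁ = c^(d_p) mod p: c ≡ 8 (mod 11), and 8^7 mod 11 = 2.
m₂ = c^(d_q) mod q: c ≡ 5 (mod 61), and 5^37 mod 61 = 45.
h = q_inv·(m₁ − m₂) mod p = 2·(2 − 45) mod 11 = 2.
m = m₂ + h·q = 45 + 2·61 = 167.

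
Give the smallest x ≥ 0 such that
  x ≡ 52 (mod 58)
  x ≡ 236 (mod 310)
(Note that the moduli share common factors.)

4576

gcd(58, 310) = 2 and 2 | (236 − 52), so the pair is consistent; merging gives x ≡ 4576 (mod 8990), where 8990 = lcm(58, 310).
The solution is unique modulo lcm(58, 310) = 8990.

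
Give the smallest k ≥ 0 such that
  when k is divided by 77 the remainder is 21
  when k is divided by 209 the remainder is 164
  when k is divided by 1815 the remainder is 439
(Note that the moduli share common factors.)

gcd(77, 209) = 11 and 11 | (164 − 21), so the pair is consistent; merging gives k ≡ 791 (mod 1463), where 1463 = lcm(77, 209).
gcd(1463, 1815) = 11 and 11 | (439 − 791), so the pair is consistent; merging gives k ≡ 2254 (mod 241395), where 241395 = lcm(1463, 1815).
The solution is unique modulo lcm(77, 209, 1815) = 241395.

2254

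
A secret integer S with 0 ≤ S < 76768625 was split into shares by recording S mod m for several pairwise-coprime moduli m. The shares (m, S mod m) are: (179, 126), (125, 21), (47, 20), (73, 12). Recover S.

67551146

Combine the congruences pairwise.
From S ≡ 126 (mod 179) write S = 126 + 179t. Substituting into S ≡ 21 (mod 125) gives 179t ≡ 20 (mod 125), and since 54⁻¹ ≡ 44 (mod 125), t ≡ 5. Hence S ≡ 126 + 179·5 = 1021 (mod 22375).
From S ≡ 1021 (mod 22375) write S = 1021 + 22375t. Substituting into S ≡ 20 (mod 47) gives 22375t ≡ 33 (mod 47), and since 3⁻¹ ≡ 16 (mod 47), t ≡ 11. Hence S ≡ 1021 + 22375·11 = 247146 (mod 1051625).
From S ≡ 247146 (mod 1051625) write S = 247146 + 1051625t. Substituting into S ≡ 12 (mod 73) gives 1051625t ≡ 44 (mod 73), and since 60⁻¹ ≡ 28 (mod 73), t ≡ 64. Hence S ≡ 247146 + 1051625·64 = 67551146 (mod 76768625).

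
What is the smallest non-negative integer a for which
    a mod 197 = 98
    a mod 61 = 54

4629

From a ≡ 98 (mod 197) write a = 98 + 197t. Substituting into a ≡ 54 (mod 61) gives 197t ≡ 17 (mod 61), and since 14⁻¹ ≡ 48 (mod 61), t ≡ 23. Hence a ≡ 98 + 197·23 = 4629 (mod 12017).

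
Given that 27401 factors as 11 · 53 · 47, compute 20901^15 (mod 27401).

Mod 11: 20901 ≡ 1; by Fermat, exponent reduces to 15 mod 10 = 5; 1^5 ≡ 1 (mod 11).
Mod 53: 20901 ≡ 19; 19^15 ≡ 18 (mod 53).
Mod 47: 20901 ≡ 33; 33^15 ≡ 20 (mod 47).
Combine by CRT: x ≡ 1 (mod 11), x ≡ 18 (mod 53), x ≡ 20 (mod 47) ⇒ x ≡ 8339 (mod 27401).

8339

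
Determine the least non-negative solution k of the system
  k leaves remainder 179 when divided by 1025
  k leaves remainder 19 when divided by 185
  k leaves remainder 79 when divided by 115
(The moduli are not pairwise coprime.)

gcd(1025, 185) = 5 and 5 | (19 − 179), so the pair is consistent; merging gives k ≡ 28879 (mod 37925), where 37925 = lcm(1025, 185).
gcd(37925, 115) = 5 and 5 | (79 − 28879), so the pair is consistent; merging gives k ≡ 104729 (mod 872275), where 872275 = lcm(37925, 115).
The solution is unique modulo lcm(1025, 185, 115) = 872275.

104729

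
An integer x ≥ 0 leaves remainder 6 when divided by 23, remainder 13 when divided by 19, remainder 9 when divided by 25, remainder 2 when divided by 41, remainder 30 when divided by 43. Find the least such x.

The moduli are pairwise coprime; N = 23·19·25·41·43 = 19260775.
N/23 = 837425; 837425 ≡ 18 (mod 23); 18·9 ≡ 1, so inverse 9.
N/19 = 1013725; 1013725 ≡ 18 (mod 19); 18·18 ≡ 1, so inverse 18.
N/25 = 770431; 770431 ≡ 6 (mod 25); 6·21 ≡ 1, so inverse 21.
N/41 = 469775; 469775 ≡ 38 (mod 41); 38·27 ≡ 1, so inverse 27.
N/43 = 447925; 447925 ≡ 37 (mod 43); 37·7 ≡ 1, so inverse 7.
x ≡ 6·837425·9 + 13·1013725·18 + 9·770431·21 + 2·469775·27 + 30·447925·7 = 547476159.
547476159 mod 19260775 = 8174459.

8174459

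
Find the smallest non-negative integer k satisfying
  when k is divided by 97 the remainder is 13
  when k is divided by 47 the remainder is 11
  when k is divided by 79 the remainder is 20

37940

The moduli are pairwise coprime; N = 97·47·79 = 360161.
N/97 = 3713; 3713 ≡ 27 (mod 97); 27·18 ≡ 1, so inverse 18.
N/47 = 7663; 7663 ≡ 2 (mod 47); 2·24 ≡ 1, so inverse 24.
N/79 = 4559; 4559 ≡ 56 (mod 79); 56·24 ≡ 1, so inverse 24.
k ≡ 13·3713·18 + 11·7663·24 + 20·4559·24 = 5080194.
5080194 mod 360161 = 37940.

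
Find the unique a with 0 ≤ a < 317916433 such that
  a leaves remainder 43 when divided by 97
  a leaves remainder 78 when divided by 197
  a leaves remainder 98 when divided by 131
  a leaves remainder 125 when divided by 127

Combine the congruences pairwise.
From a ≡ 43 (mod 97) write a = 43 + 97t. Substituting into a ≡ 78 (mod 197) gives 97t ≡ 35 (mod 197), and since 97⁻¹ ≡ 65 (mod 197), t ≡ 108. Hence a ≡ 43 + 97·108 = 10519 (mod 19109).
From a ≡ 10519 (mod 19109) write a = 10519 + 19109t. Substituting into a ≡ 98 (mod 131) gives 19109t ≡ 59 (mod 131), and since 114⁻¹ ≡ 77 (mod 131), t ≡ 89. Hence a ≡ 10519 + 19109·89 = 1711220 (mod 2503279).
From a ≡ 1711220 (mod 2503279) write a = 1711220 + 2503279t. Substituting into a ≡ 125 (mod 127) gives 2503279t ≡ 103 (mod 127), and since 109⁻¹ ≡ 7 (mod 127), t ≡ 86. Hence a ≡ 1711220 + 2503279·86 = 216993214 (mod 317916433).

216993214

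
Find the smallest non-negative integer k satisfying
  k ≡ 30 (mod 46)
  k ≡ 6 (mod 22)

gcd(46, 22) = 2 and 2 | (6 − 30), so the pair is consistent; merging gives k ≡ 490 (mod 506), where 506 = lcm(46, 22).
The solution is unique modulo lcm(46, 22) = 506.

490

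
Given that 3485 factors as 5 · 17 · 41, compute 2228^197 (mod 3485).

273

Mod 5: 2228 ≡ 3; by Fermat, exponent reduces to 197 mod 4 = 1; 3^1 ≡ 3 (mod 5).
Mod 17: 2228 ≡ 1; by Fermat, exponent reduces to 197 mod 16 = 5; 1^5 ≡ 1 (mod 17).
Mod 41: 2228 ≡ 14; by Fermat, exponent reduces to 197 mod 40 = 37; 14^37 ≡ 27 (mod 41).
Combine by CRT: x ≡ 3 (mod 5), x ≡ 1 (mod 17), x ≡ 27 (mod 41) ⇒ x ≡ 273 (mod 3485).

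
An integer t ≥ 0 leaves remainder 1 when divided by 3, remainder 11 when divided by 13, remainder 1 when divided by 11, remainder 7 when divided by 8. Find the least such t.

1519

The moduli are pairwise coprime; N = 3·13·11·8 = 3432.
N/3 = 1144; 1144 ≡ 1 (mod 3), inverse 1.
N/13 = 264; 264 ≡ 4 (mod 13); 4·10 ≡ 1, so inverse 10.
N/11 = 312; 312 ≡ 4 (mod 11); 4·3 ≡ 1, so inverse 3.
N/8 = 429; 429 ≡ 5 (mod 8); 5·5 ≡ 1, so inverse 5.
t ≡ 1·1144·1 + 11·264·10 + 1·312·3 + 7·429·5 = 46135.
46135 mod 3432 = 1519.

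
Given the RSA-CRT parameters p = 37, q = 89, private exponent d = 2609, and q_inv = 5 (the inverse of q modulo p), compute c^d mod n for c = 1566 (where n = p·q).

2661

d_p = d mod (p−1) = 2609 mod 36 = 17; d_q = d mod (q−1) = 57.
m₁ = c^(d_p) mod p: c ≡ 12 (mod 37), and 12^17 mod 37 = 34.
m₂ = c^(d_q) mod q: c ≡ 53 (mod 89), and 53^57 mod 89 = 80.
h = q_inv·(m₁ − m₂) mod p = 5·(34 − 80) mod 37 = 29.
m = m₂ + h·q = 80 + 29·89 = 2661.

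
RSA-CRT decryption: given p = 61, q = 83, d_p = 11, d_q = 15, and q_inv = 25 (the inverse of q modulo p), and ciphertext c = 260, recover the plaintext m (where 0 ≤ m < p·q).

3563

m₁ = c^(d_p) mod p: c ≡ 16 (mod 61), and 16^11 mod 61 = 25.
m₂ = c^(d_q) mod q: c ≡ 11 (mod 83), and 11^15 mod 83 = 77.
h = q_inv·(m₁ − m₂) mod p = 25·(25 − 77) mod 61 = 42.
m = m₂ + h·q = 77 + 42·83 = 3563.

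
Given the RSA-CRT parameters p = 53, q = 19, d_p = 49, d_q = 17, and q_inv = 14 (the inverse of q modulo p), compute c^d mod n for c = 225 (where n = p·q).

m₁ = c^(d_p) mod p: c ≡ 13 (mod 53), and 13^49 mod 53 = 42.
m₂ = c^(d_q) mod q: c ≡ 16 (mod 19), and 16^17 mod 19 = 6.
h = q_inv·(m₁ − m₂) mod p = 14·(42 − 6) mod 53 = 27.
m = m₂ + h·q = 6 + 27·19 = 519.

519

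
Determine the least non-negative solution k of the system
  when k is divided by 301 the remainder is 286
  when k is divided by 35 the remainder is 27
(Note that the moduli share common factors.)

gcd(301, 35) = 7 and 7 | (27 − 286), so the pair is consistent; merging gives k ≡ 587 (mod 1505), where 1505 = lcm(301, 35).
The solution is unique modulo lcm(301, 35) = 1505.

587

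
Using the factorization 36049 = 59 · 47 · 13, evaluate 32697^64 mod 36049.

18671

Mod 59: 32697 ≡ 11; by Fermat, exponent reduces to 64 mod 58 = 6; 11^6 ≡ 27 (mod 59).
Mod 47: 32697 ≡ 32; by Fermat, exponent reduces to 64 mod 46 = 18; 32^18 ≡ 12 (mod 47).
Mod 13: 32697 ≡ 2; by Fermat, exponent reduces to 64 mod 12 = 4; 2^4 ≡ 3 (mod 13).
Combine by CRT: x ≡ 27 (mod 59), x ≡ 12 (mod 47), x ≡ 3 (mod 13) ⇒ x ≡ 18671 (mod 36049).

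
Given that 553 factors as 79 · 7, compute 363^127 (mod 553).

6

Mod 79: 363 ≡ 47; by Fermat, exponent reduces to 127 mod 78 = 49; 47^49 ≡ 6 (mod 79).
Mod 7: 363 ≡ 6; by Fermat, exponent reduces to 127 mod 6 = 1; 6^1 ≡ 6 (mod 7).
Combine by CRT: x ≡ 6 (mod 79), x ≡ 6 (mod 7) ⇒ x ≡ 6 (mod 553).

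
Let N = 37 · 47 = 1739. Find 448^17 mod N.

1397

Mod 37: 448 ≡ 4; 4^17 ≡ 28 (mod 37).
Mod 47: 448 ≡ 25; 25^17 ≡ 34 (mod 47).
Combine by CRT: x ≡ 28 (mod 37), x ≡ 34 (mod 47) ⇒ x ≡ 1397 (mod 1739).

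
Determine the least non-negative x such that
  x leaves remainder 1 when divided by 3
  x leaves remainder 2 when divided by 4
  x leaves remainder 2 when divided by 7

58

The moduli are pairwise coprime; N = 3·4·7 = 84.
N/3 = 28; 28 ≡ 1 (mod 3), inverse 1.
N/4 = 21; 21 ≡ 1 (mod 4), inverse 1.
N/7 = 12; 12 ≡ 5 (mod 7); 5·3 ≡ 1, so inverse 3.
x ≡ 1·28·1 + 2·21·1 + 2·12·3 = 142.
142 mod 84 = 58.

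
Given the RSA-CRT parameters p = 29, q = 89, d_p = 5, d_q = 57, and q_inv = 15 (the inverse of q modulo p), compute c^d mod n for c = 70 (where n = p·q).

505

m₁ = c^(d_p) mod p: c ≡ 12 (mod 29), and 12^5 mod 29 = 12.
m₂ = c^(d_q) mod q: c ≡ 70 (mod 89), and 70^57 mod 89 = 60.
h = q_inv·(m₁ − m₂) mod p = 15·(12 − 60) mod 29 = 5.
m = m₂ + h·q = 60 + 5·89 = 505.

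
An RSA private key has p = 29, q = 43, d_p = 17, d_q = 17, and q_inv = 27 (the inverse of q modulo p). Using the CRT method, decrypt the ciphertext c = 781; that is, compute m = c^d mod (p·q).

37

m₁ = c^(d_p) mod p: c ≡ 27 (mod 29), and 27^17 mod 29 = 8.
m₂ = c^(d_q) mod q: c ≡ 7 (mod 43), and 7^17 mod 43 = 37.
h = q_inv·(m₁ − m₂) mod p = 27·(8 − 37) mod 29 = 0.
m = m₂ + h·q = 37 + 0·43 = 37.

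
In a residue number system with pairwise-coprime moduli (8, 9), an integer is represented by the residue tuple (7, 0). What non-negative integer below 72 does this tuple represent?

63

From x ≡ 7 (mod 8) write x = 7 + 8t. Substituting into x ≡ 0 (mod 9) gives 8t ≡ 2 (mod 9), and since 8⁻¹ ≡ 8 (mod 9), t ≡ 7. Hence x ≡ 7 + 8·7 = 63 (mod 72).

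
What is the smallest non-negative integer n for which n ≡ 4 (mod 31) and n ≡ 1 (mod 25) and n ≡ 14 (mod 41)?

22851

The moduli are pairwise coprime; M = 31·25·41 = 31775.
M/31 = 1025; 1025 ≡ 2 (mod 31); 2·16 ≡ 1, so inverse 16.
M/25 = 1271; 1271 ≡ 21 (mod 25); 21·6 ≡ 1, so inverse 6.
M/41 = 775; 775 ≡ 37 (mod 41); 37·10 ≡ 1, so inverse 10.
n ≡ 4·1025·16 + 1·1271·6 + 14·775·10 = 181726.
181726 mod 31775 = 22851.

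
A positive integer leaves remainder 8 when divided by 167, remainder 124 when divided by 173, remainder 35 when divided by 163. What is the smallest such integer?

4349690

Combine the congruences pairwise.
From N ≡ 8 (mod 167) write N = 8 + 167t. Substituting into N ≡ 124 (mod 173) gives 167t ≡ 116 (mod 173), and since 167⁻¹ ≡ 144 (mod 173), t ≡ 96. Hence N ≡ 8 + 167·96 = 16040 (mod 28891).
From N ≡ 16040 (mod 28891) write N = 16040 + 28891t. Substituting into N ≡ 35 (mod 163) gives 28891t ≡ 132 (mod 163), and since 40⁻¹ ≡ 53 (mod 163), t ≡ 150. Hence N ≡ 16040 + 28891·150 = 4349690 (mod 4709233).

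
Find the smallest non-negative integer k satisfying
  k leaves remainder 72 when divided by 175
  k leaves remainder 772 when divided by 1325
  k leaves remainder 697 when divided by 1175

gcd(175, 1325) = 25 and 25 | (772 − 72), so the pair is consistent; merging gives k ≡ 772 (mod 9275), where 9275 = lcm(175, 1325).
gcd(9275, 1175) = 25 and 25 | (697 − 772), so the pair is consistent; merging gives k ≡ 93522 (mod 435925), where 435925 = lcm(9275, 1175).
The solution is unique modulo lcm(175, 1325, 1175) = 435925.

93522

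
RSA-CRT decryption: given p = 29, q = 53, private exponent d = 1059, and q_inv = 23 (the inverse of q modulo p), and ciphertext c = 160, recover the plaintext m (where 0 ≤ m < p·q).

902

d_p = d mod (p−1) = 1059 mod 28 = 23; d_q = d mod (q−1) = 19.
m₁ = c^(d_p) mod p: c ≡ 15 (mod 29), and 15^23 mod 29 = 3.
m₂ = c^(d_q) mod q: c ≡ 1 (mod 53), and 1^19 mod 53 = 1.
h = q_inv·(m₁ − m₂) mod p = 23·(3 − 1) mod 29 = 17.
m = m₂ + h·q = 1 + 17·53 = 902.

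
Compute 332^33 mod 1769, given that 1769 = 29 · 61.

Mod 29: 332 ≡ 13; by Fermat, exponent reduces to 33 mod 28 = 5; 13^5 ≡ 6 (mod 29).
Mod 61: 332 ≡ 27; 27^33 ≡ 41 (mod 61).
Combine by CRT: x ≡ 6 (mod 29), x ≡ 41 (mod 61) ⇒ x ≡ 1688 (mod 1769).

1688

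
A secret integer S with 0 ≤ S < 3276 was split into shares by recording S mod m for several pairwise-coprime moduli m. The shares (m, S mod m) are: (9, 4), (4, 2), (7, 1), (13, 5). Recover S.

Combine the congruences pairwise.
From S ≡ 4 (mod 9) write S = 4 + 9t. Substituting into S ≡ 2 (mod 4) gives 9t ≡ 2 (mod 4), and since 1⁻¹ ≡ 1 (mod 4), t ≡ 2. Hence S ≡ 4 + 9·2 = 22 (mod 36).
From S ≡ 22 (mod 36) write S = 22 + 36t. Substituting into S ≡ 1 (mod 7) gives 36t ≡ 0 (mod 7), and since 1⁻¹ ≡ 1 (mod 7), t ≡ 0. Hence S ≡ 22 + 36·0 = 22 (mod 252).
From S ≡ 22 (mod 252) write S = 22 + 252t. Substituting into S ≡ 5 (mod 13) gives 252t ≡ 9 (mod 13), and since 5⁻¹ ≡ 8 (mod 13), t ≡ 7. Hence S ≡ 22 + 252·7 = 1786 (mod 3276).

1786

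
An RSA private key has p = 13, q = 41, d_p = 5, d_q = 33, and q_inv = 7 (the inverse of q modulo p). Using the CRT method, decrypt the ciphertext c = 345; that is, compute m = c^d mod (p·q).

388

m₁ = c^(d_p) mod p: c ≡ 7 (mod 13), and 7^5 mod 13 = 11.
m₂ = c^(d_q) mod q: c ≡ 17 (mod 41), and 17^33 mod 41 = 19.
h = q_inv·(m₁ − m₂) mod p = 7·(11 − 19) mod 13 = 9.
m = m₂ + h·q = 19 + 9·41 = 388.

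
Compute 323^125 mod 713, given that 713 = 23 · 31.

254

Mod 23: 323 ≡ 1; by Fermat, exponent reduces to 125 mod 22 = 15; 1^15 ≡ 1 (mod 23).
Mod 31: 323 ≡ 13; by Fermat, exponent reduces to 125 mod 30 = 5; 13^5 ≡ 6 (mod 31).
Combine by CRT: x ≡ 1 (mod 23), x ≡ 6 (mod 31) ⇒ x ≡ 254 (mod 713).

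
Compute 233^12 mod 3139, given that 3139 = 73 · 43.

649

Mod 73: 233 ≡ 14; 14^12 ≡ 65 (mod 73).
Mod 43: 233 ≡ 18; 18^12 ≡ 4 (mod 43).
Combine by CRT: x ≡ 65 (mod 73), x ≡ 4 (mod 43) ⇒ x ≡ 649 (mod 3139).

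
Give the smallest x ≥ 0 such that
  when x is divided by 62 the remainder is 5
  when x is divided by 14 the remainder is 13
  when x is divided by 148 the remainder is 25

Combine the congruences pairwise.
gcd(62, 14) = 2 and 2 | (13 − 5), so the pair is consistent; merging gives x ≡ 377 (mod 434), where 434 = lcm(62, 14).
gcd(434, 148) = 2 and 2 | (25 − 377), so the pair is consistent; merging gives x ≡ 22077 (mod 32116), where 32116 = lcm(434, 148).
The solution is unique modulo lcm(62, 14, 148) = 32116.

22077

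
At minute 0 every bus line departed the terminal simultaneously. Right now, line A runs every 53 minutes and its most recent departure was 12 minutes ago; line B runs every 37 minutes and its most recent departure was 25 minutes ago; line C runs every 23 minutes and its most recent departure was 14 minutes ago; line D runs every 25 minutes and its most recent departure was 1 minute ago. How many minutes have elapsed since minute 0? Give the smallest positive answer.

The moduli are pairwise coprime; N = 53·37·23·25 = 1127575.
N/53 = 21275; 21275 ≡ 22 (mod 53); 22·41 ≡ 1, so inverse 41.
N/37 = 30475; 30475 ≡ 24 (mod 37); 24·17 ≡ 1, so inverse 17.
N/23 = 49025; 49025 ≡ 12 (mod 23); 12·2 ≡ 1, so inverse 2.
N/25 = 45103; 45103 ≡ 3 (mod 25); 3·17 ≡ 1, so inverse 17.
t ≡ 12·21275·41 + 25·30475·17 + 14·49025·2 + 1·45103·17 = 25558626.
25558626 mod 1127575 = 751976.

751976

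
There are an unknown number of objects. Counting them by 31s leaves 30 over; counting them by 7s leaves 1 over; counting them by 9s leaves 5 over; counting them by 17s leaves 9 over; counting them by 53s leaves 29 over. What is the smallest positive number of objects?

252680

From N ≡ 30 (mod 31) write N = 30 + 31t. Substituting into N ≡ 1 (mod 7) gives 31t ≡ 6 (mod 7), and since 3⁻¹ ≡ 5 (mod 7), t ≡ 2. Hence N ≡ 30 + 31·2 = 92 (mod 217).
From N ≡ 92 (mod 217) write N = 92 + 217t. Substituting into N ≡ 5 (mod 9) gives 217t ≡ 3 (mod 9), and since 1⁻¹ ≡ 1 (mod 9), t ≡ 3. Hence N ≡ 92 + 217·3 = 743 (mod 1953).
From N ≡ 743 (mod 1953) write N = 743 + 1953t. Substituting into N ≡ 9 (mod 17) gives 1953t ≡ 14 (mod 17), and since 15⁻¹ ≡ 8 (mod 17), t ≡ 10. Hence N ≡ 743 + 1953·10 = 20273 (mod 33201).
From N ≡ 20273 (mod 33201) write N = 20273 + 33201t. Substituting into N ≡ 29 (mod 53) gives 33201t ≡ 2 (mod 53), and since 23⁻¹ ≡ 30 (mod 53), t ≡ 7. Hence N ≡ 20273 + 33201·7 = 252680 (mod 1759653).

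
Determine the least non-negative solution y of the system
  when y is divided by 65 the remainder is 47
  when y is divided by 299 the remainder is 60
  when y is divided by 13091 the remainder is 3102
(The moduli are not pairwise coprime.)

Combine the congruences pairwise.
gcd(65, 299) = 13 and 13 | (60 − 47), so the pair is consistent; merging gives y ≡ 957 (mod 1495), where 1495 = lcm(65, 299).
gcd(1495, 13091) = 13 and 13 | (3102 − 957), so the pair is consistent; merging gives y ≡ 134012 (mod 1505465), where 1505465 = lcm(1495, 13091).
The solution is unique modulo lcm(65, 299, 13091) = 1505465.

134012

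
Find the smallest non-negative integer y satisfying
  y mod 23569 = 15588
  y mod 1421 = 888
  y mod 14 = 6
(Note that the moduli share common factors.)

gcd(23569, 1421) = 49 and 49 | (888 − 15588), so the pair is consistent; merging gives y ≡ 604813 (mod 683501), where 683501 = lcm(23569, 1421).
gcd(683501, 14) = 7 and 7 | (6 − 604813), so the pair is consistent; merging gives y ≡ 1288314 (mod 1367002), where 1367002 = lcm(683501, 14).
The solution is unique modulo lcm(23569, 1421, 14) = 1367002.

1288314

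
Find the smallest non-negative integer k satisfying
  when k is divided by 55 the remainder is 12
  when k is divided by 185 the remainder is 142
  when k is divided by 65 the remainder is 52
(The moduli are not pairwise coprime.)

gcd(55, 185) = 5 and 5 | (142 − 12), so the pair is consistent; merging gives k ≡ 1992 (mod 2035), where 2035 = lcm(55, 185).
gcd(2035, 65) = 5 and 5 | (52 − 1992), so the pair is consistent; merging gives k ≡ 16237 (mod 26455), where 26455 = lcm(2035, 65).
The solution is unique modulo lcm(55, 185, 65) = 26455.

16237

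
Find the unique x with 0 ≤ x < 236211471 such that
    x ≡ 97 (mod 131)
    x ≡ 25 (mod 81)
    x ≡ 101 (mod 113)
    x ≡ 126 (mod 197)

50234929

From x ≡ 97 (mod 131) write x = 97 + 131t. Substituting into x ≡ 25 (mod 81) gives 131t ≡ 9 (mod 81), and since 50⁻¹ ≡ 47 (mod 81), t ≡ 18. Hence x ≡ 97 + 131·18 = 2455 (mod 10611).
From x ≡ 2455 (mod 10611) write x = 2455 + 10611t. Substituting into x ≡ 101 (mod 113) gives 10611t ≡ 19 (mod 113), and since 102⁻¹ ≡ 41 (mod 113), t ≡ 101. Hence x ≡ 2455 + 10611·101 = 1074166 (mod 1199043).
From x ≡ 1074166 (mod 1199043) write x = 1074166 + 1199043t. Substituting into x ≡ 126 (mod 197) gives 1199043t ≡ 4 (mod 197), and since 101⁻¹ ≡ 158 (mod 197), t ≡ 41. Hence x ≡ 1074166 + 1199043·41 = 50234929 (mod 236211471).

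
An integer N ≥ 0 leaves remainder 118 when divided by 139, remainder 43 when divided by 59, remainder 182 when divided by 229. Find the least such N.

1851876

The moduli are pairwise coprime; M = 139·59·229 = 1878029.
M/139 = 13511; 13511 ≡ 28 (mod 139); 28·5 ≡ 1, so inverse 5.
M/59 = 31831; 31831 ≡ 30 (mod 59); 30·2 ≡ 1, so inverse 2.
M/229 = 8201; 8201 ≡ 186 (mod 229); 186·213 ≡ 1, so inverse 213.
N ≡ 118·13511·5 + 43·31831·2 + 182·8201·213 = 328628922.
328628922 mod 1878029 = 1851876.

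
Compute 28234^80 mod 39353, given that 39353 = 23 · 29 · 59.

Mod 23: 28234 ≡ 13; by Fermat, exponent reduces to 80 mod 22 = 14; 13^14 ≡ 12 (mod 23).
Mod 29: 28234 ≡ 17; by Fermat, exponent reduces to 80 mod 28 = 24; 17^24 ≡ 1 (mod 29).
Mod 59: 28234 ≡ 32; by Fermat, exponent reduces to 80 mod 58 = 22; 32^22 ≡ 12 (mod 59).
Combine by CRT: x ≡ 12 (mod 23), x ≡ 1 (mod 29), x ≡ 12 (mod 59) ⇒ x ≡ 35294 (mod 39353).

35294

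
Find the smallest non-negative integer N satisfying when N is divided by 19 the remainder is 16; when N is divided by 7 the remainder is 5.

From N ≡ 16 (mod 19) write N = 16 + 19t. Substituting into N ≡ 5 (mod 7) gives 19t ≡ 3 (mod 7), and since 5⁻¹ ≡ 3 (mod 7), t ≡ 2. Hence N ≡ 16 + 19·2 = 54 (mod 133).

54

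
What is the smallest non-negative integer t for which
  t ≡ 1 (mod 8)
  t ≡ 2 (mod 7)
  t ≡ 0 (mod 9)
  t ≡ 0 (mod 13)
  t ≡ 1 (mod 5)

From t ≡ 1 (mod 8) write t = 1 + 8s. Substituting into t ≡ 2 (mod 7) gives 8s ≡ 1 (mod 7), and since 1⁻¹ ≡ 1 (mod 7), s ≡ 1. Hence t ≡ 1 + 8·1 = 9 (mod 56).
From t ≡ 9 (mod 56) write t = 9 + 56s. Substituting into t ≡ 0 (mod 9) gives 56s ≡ 0 (mod 9), and since 2⁻¹ ≡ 5 (mod 9), s ≡ 0. Hence t ≡ 9 + 56·0 = 9 (mod 504).
From t ≡ 9 (mod 504) write t = 9 + 504s. Substituting into t ≡ 0 (mod 13) gives 504s ≡ 4 (mod 13), and since 10⁻¹ ≡ 4 (mod 13), s ≡ 3. Hence t ≡ 9 + 504·3 = 1521 (mod 6552).
From t ≡ 1521 (mod 6552) write t = 1521 + 6552s. Substituting into t ≡ 1 (mod 5) gives 6552s ≡ 0 (mod 5), and since 2⁻¹ ≡ 3 (mod 5), s ≡ 0. Hence t ≡ 1521 + 6552·0 = 1521 (mod 32760).

1521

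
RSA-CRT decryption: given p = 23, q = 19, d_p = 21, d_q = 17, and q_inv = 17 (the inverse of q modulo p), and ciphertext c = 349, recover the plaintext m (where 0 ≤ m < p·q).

144

m₁ = c^(d_p) mod p: c ≡ 4 (mod 23), and 4^21 mod 23 = 6.
m₂ = c^(d_q) mod q: c ≡ 7 (mod 19), and 7^17 mod 19 = 11.
h = q_inv·(m₁ − m₂) mod p = 17·(6 − 11) mod 23 = 7.
m = m₂ + h·q = 11 + 7·19 = 144.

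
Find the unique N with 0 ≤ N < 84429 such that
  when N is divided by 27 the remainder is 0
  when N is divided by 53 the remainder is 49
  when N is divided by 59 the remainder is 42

41283

From N ≡ 0 (mod 27) write N = 0 + 27t. Substituting into N ≡ 49 (mod 53) gives 27t ≡ 49 (mod 53), and since 27⁻¹ ≡ 2 (mod 53), t ≡ 45. Hence N ≡ 0 + 27·45 = 1215 (mod 1431).
From N ≡ 1215 (mod 1431) write N = 1215 + 1431t. Substituting into N ≡ 42 (mod 59) gives 1431t ≡ 7 (mod 59), and since 15⁻¹ ≡ 4 (mod 59), t ≡ 28. Hence N ≡ 1215 + 1431·28 = 41283 (mod 84429).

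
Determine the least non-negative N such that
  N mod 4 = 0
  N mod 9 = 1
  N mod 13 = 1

From N ≡ 0 (mod 4) write N = 0 + 4t. Substituting into N ≡ 1 (mod 9) gives 4t ≡ 1 (mod 9), and since 4⁻¹ ≡ 7 (mod 9), t ≡ 7. Hence N ≡ 0 + 4·7 = 28 (mod 36).
From N ≡ 28 (mod 36) write N = 28 + 36t. Substituting into N ≡ 1 (mod 13) gives 36t ≡ 12 (mod 13), and since 10⁻¹ ≡ 4 (mod 13), t ≡ 9. Hence N ≡ 28 + 36·9 = 352 (mod 468).

352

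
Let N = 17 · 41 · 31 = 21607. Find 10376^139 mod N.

Mod 17: 10376 ≡ 6; by Fermat, exponent reduces to 139 mod 16 = 11; 6^11 ≡ 5 (mod 17).
Mod 41: 10376 ≡ 3; by Fermat, exponent reduces to 139 mod 40 = 19; 3^19 ≡ 27 (mod 41).
Mod 31: 10376 ≡ 22; by Fermat, exponent reduces to 139 mod 30 = 19; 22^19 ≡ 11 (mod 31).
Combine by CRT: x ≡ 5 (mod 17), x ≡ 27 (mod 41), x ≡ 11 (mod 31) ⇒ x ≡ 18518 (mod 21607).

18518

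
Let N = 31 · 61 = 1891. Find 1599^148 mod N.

Mod 31: 1599 ≡ 18; by Fermat, exponent reduces to 148 mod 30 = 28; 18^28 ≡ 20 (mod 31).
Mod 61: 1599 ≡ 13; by Fermat, exponent reduces to 148 mod 60 = 28; 13^28 ≡ 13 (mod 61).
Combine by CRT: x ≡ 20 (mod 31), x ≡ 13 (mod 61) ⇒ x ≡ 1477 (mod 1891).

1477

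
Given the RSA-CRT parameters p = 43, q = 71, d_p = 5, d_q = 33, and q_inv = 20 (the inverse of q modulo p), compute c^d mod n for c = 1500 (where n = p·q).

2336

m₁ = c^(d_p) mod p: c ≡ 38 (mod 43), and 38^5 mod 43 = 14.
m₂ = c^(d_q) mod q: c ≡ 9 (mod 71), and 9^33 mod 71 = 64.
h = q_inv·(m₁ − m₂) mod p = 20·(14 − 64) mod 43 = 32.
m = m₂ + h·q = 64 + 32·71 = 2336.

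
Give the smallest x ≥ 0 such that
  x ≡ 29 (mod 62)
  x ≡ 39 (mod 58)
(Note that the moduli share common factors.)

1083

gcd(62, 58) = 2 and 2 | (39 − 29), so the pair is consistent; merging gives x ≡ 1083 (mod 1798), where 1798 = lcm(62, 58).
The solution is unique modulo lcm(62, 58) = 1798.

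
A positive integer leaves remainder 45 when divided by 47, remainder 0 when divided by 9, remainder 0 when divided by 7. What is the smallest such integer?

The moduli are pairwise coprime; N = 47·9·7 = 2961.
N/47 = 63; 63 ≡ 16 (mod 47); 16·3 ≡ 1, so inverse 3.
N/9 = 329; 329 ≡ 5 (mod 9); 5·2 ≡ 1, so inverse 2.
N/7 = 423; 423 ≡ 3 (mod 7); 3·5 ≡ 1, so inverse 5.
x ≡ 45·63·3 + 0·329·2 + 0·423·5 = 8505.
8505 mod 2961 = 2583.

2583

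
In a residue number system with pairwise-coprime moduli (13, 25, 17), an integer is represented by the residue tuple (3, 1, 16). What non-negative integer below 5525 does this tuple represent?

The moduli are pairwise coprime; N = 13·25·17 = 5525.
N/13 = 425; 425 ≡ 9 (mod 13); 9·3 ≡ 1, so inverse 3.
N/25 = 221; 221 ≡ 21 (mod 25); 21·6 ≡ 1, so inverse 6.
N/17 = 325; 325 ≡ 2 (mod 17); 2·9 ≡ 1, so inverse 9.
x ≡ 3·425·3 + 1·221·6 + 16·325·9 = 51951.
51951 mod 5525 = 2226.

2226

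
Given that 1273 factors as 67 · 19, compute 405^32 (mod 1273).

Mod 67: 405 ≡ 3; 3^32 ≡ 22 (mod 67).
Mod 19: 405 ≡ 6; by Fermat, exponent reduces to 32 mod 18 = 14; 6^14 ≡ 5 (mod 19).
Combine by CRT: x ≡ 22 (mod 67), x ≡ 5 (mod 19) ⇒ x ≡ 290 (mod 1273).

290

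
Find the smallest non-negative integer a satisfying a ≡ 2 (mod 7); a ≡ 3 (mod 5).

23

Combine the congruences pairwise.
From a ≡ 2 (mod 7) write a = 2 + 7t. Substituting into a ≡ 3 (mod 5) gives 7t ≡ 1 (mod 5), and since 2⁻¹ ≡ 3 (mod 5), t ≡ 3. Hence a ≡ 2 + 7·3 = 23 (mod 35).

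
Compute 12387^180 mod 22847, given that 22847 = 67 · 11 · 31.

15687

Mod 67: 12387 ≡ 59; by Fermat, exponent reduces to 180 mod 66 = 48; 59^48 ≡ 9 (mod 67).
Mod 11: 12387 ≡ 1; since 10 | 180, by Fermat 1^180 ≡ 1 (mod 11).
Mod 31: 12387 ≡ 18; since 30 | 180, by Fermat 18^180 ≡ 1 (mod 31).
Combine by CRT: x ≡ 9 (mod 67), x ≡ 1 (mod 11), x ≡ 1 (mod 31) ⇒ x ≡ 15687 (mod 22847).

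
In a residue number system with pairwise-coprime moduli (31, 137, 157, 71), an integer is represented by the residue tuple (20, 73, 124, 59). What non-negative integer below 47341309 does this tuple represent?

The moduli are pairwise coprime; N = 31·137·157·71 = 47341309.
N/31 = 1527139; 1527139 ≡ 17 (mod 31); 17·11 ≡ 1, so inverse 11.
N/137 = 345557; 345557 ≡ 43 (mod 137); 43·51 ≡ 1, so inverse 51.
N/157 = 301537; 301537 ≡ 97 (mod 157); 97·34 ≡ 1, so inverse 34.
N/71 = 666779; 666779 ≡ 18 (mod 71); 18·4 ≡ 1, so inverse 4.
x ≡ 20·1527139·11 + 73·345557·51 + 124·301537·34 + 59·666779·4 = 3051119127.
3051119127 mod 47341309 = 21275351.

21275351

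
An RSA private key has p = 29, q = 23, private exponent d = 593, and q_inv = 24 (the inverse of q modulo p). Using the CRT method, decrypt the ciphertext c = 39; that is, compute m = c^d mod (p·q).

588

d_p = d mod (p−1) = 593 mod 28 = 5; d_q = d mod (q−1) = 21.
m₁ = c^(d_p) mod p: c ≡ 10 (mod 29), and 10^5 mod 29 = 8.
m₂ = c^(d_q) mod q: c ≡ 16 (mod 23), and 16^21 mod 23 = 13.
h = q_inv·(m₁ − m₂) mod p = 24·(8 − 13) mod 29 = 25.
m = m₂ + h·q = 13 + 25·23 = 588.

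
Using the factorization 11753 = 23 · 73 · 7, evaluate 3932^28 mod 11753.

Mod 23: 3932 ≡ 22; by Fermat, exponent reduces to 28 mod 22 = 6; 22^6 ≡ 1 (mod 23).
Mod 73: 3932 ≡ 63; 63^28 ≡ 72 (mod 73).
Mod 7: 3932 ≡ 5; by Fermat, exponent reduces to 28 mod 6 = 4; 5^4 ≡ 2 (mod 7).
Combine by CRT: x ≡ 1 (mod 23), x ≡ 72 (mod 73), x ≡ 2 (mod 7) ⇒ x ≡ 9270 (mod 11753).

9270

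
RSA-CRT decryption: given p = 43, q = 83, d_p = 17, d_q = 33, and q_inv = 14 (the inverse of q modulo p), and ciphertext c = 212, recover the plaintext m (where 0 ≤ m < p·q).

m₁ = c^(d_p) mod p: c ≡ 40 (mod 43), and 40^17 mod 43 = 17.
m₂ = c^(d_q) mod q: c ≡ 46 (mod 83), and 46^33 mod 83 = 67.
h = q_inv·(m₁ − m₂) mod p = 14·(17 − 67) mod 43 = 31.
m = m₂ + h·q = 67 + 31·83 = 2640.

2640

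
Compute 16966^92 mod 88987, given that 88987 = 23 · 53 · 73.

Mod 23: 16966 ≡ 15; by Fermat, exponent reduces to 92 mod 22 = 4; 15^4 ≡ 2 (mod 23).
Mod 53: 16966 ≡ 6; by Fermat, exponent reduces to 92 mod 52 = 40; 6^40 ≡ 47 (mod 53).
Mod 73: 16966 ≡ 30; by Fermat, exponent reduces to 92 mod 72 = 20; 30^20 ≡ 9 (mod 73).
Combine by CRT: x ≡ 2 (mod 23), x ≡ 47 (mod 53), x ≡ 9 (mod 73) ⇒ x ≡ 72498 (mod 88987).

72498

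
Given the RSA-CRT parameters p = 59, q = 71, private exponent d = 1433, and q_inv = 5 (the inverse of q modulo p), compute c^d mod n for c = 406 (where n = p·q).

3236

d_p = d mod (p−1) = 1433 mod 58 = 41; d_q = d mod (q−1) = 33.
m₁ = c^(d_p) mod p: c ≡ 52 (mod 59), and 52^41 mod 59 = 50.
m₂ = c^(d_q) mod q: c ≡ 51 (mod 71), and 51^33 mod 71 = 41.
h = q_inv·(m₁ − m₂) mod p = 5·(50 − 41) mod 59 = 45.
m = m₂ + h·q = 41 + 45·71 = 3236.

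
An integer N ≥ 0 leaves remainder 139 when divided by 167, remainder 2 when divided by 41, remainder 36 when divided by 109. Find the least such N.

The moduli are pairwise coprime; M = 167·41·109 = 746323.
M/167 = 4469; 4469 ≡ 127 (mod 167); 127·96 ≡ 1, so inverse 96.
M/41 = 18203; 18203 ≡ 40 (mod 41); 40·40 ≡ 1, so inverse 40.
M/109 = 6847; 6847 ≡ 89 (mod 109); 89·49 ≡ 1, so inverse 49.
N ≡ 139·4469·96 + 2·18203·40 + 36·6847·49 = 73168684.
73168684 mod 746323 = 29030.

29030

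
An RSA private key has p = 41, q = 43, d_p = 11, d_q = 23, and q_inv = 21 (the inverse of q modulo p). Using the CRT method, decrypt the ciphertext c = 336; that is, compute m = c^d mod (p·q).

m₁ = c^(d_p) mod p: c ≡ 8 (mod 41), and 8^11 mod 41 = 33.
m₂ = c^(d_q) mod q: c ≡ 35 (mod 43), and 35^23 mod 43 = 21.
h = q_inv·(m₁ − m₂) mod p = 21·(33 − 21) mod 41 = 6.
m = m₂ + h·q = 21 + 6·43 = 279.

279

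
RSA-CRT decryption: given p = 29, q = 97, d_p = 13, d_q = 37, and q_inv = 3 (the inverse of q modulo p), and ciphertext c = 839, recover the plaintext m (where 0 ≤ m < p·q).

2480

m₁ = c^(d_p) mod p: c ≡ 27 (mod 29), and 27^13 mod 29 = 15.
m₂ = c^(d_q) mod q: c ≡ 63 (mod 97), and 63^37 mod 97 = 55.
h = q_inv·(m₁ − m₂) mod p = 3·(15 − 55) mod 29 = 25.
m = m₂ + h·q = 55 + 25·97 = 2480.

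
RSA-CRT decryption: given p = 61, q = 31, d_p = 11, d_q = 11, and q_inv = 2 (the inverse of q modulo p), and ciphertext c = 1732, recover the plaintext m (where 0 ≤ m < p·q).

647

m₁ = c^(d_p) mod p: c ≡ 24 (mod 61), and 24^11 mod 61 = 37.
m₂ = c^(d_q) mod q: c ≡ 27 (mod 31), and 27^11 mod 31 = 27.
h = q_inv·(m₁ − m₂) mod p = 2·(37 − 27) mod 61 = 20.
m = m₂ + h·q = 27 + 20·31 = 647.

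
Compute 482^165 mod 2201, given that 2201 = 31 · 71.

Mod 31: 482 ≡ 17; by Fermat, exponent reduces to 165 mod 30 = 15; 17^15 ≡ 30 (mod 31).
Mod 71: 482 ≡ 56; by Fermat, exponent reduces to 165 mod 70 = 25; 56^25 ≡ 34 (mod 71).
Combine by CRT: x ≡ 30 (mod 31), x ≡ 34 (mod 71) ⇒ x ≡ 247 (mod 2201).

247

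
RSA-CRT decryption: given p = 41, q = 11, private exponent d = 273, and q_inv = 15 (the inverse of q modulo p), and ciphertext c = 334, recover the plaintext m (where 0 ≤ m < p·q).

d_p = d mod (p−1) = 273 mod 40 = 33; d_q = d mod (q−1) = 3.
m₁ = c^(d_p) mod p: c ≡ 6 (mod 41), and 6^33 mod 41 = 17.
m₂ = c^(d_q) mod q: c ≡ 4 (mod 11), and 4^3 mod 11 = 9.
h = q_inv·(m₁ − m₂) mod p = 15·(17 − 9) mod 41 = 38.
m = m₂ + h·q = 9 + 38·11 = 427.

427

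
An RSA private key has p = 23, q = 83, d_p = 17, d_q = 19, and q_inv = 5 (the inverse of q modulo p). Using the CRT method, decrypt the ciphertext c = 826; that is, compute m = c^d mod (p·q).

1546

m₁ = c^(d_p) mod p: c ≡ 21 (mod 23), and 21^17 mod 23 = 5.
m₂ = c^(d_q) mod q: c ≡ 79 (mod 83), and 79^19 mod 83 = 52.
h = q_inv·(m₁ − m₂) mod p = 5·(5 − 52) mod 23 = 18.
m = m₂ + h·q = 52 + 18·83 = 1546.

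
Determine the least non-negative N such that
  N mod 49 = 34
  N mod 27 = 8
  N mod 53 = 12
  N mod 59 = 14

The moduli are pairwise coprime; M = 49·27·53·59 = 4137021.
M/49 = 84429; 84429 ≡ 2 (mod 49); 2·25 ≡ 1, so inverse 25.
M/27 = 153223; 153223 ≡ 25 (mod 27); 25·13 ≡ 1, so inverse 13.
M/53 = 78057; 78057 ≡ 41 (mod 53); 41·22 ≡ 1, so inverse 22.
M/59 = 70119; 70119 ≡ 27 (mod 59); 27·35 ≡ 1, so inverse 35.
N ≡ 34·84429·25 + 8·153223·13 + 12·78057·22 + 14·70119·35 = 142665200.
142665200 mod 4137021 = 2006486.

2006486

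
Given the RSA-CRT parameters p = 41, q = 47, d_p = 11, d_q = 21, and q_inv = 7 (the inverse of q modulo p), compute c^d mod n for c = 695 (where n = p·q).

1888

m₁ = c^(d_p) mod p: c ≡ 39 (mod 41), and 39^11 mod 41 = 2.
m₂ = c^(d_q) mod q: c ≡ 37 (mod 47), and 37^21 mod 47 = 8.
h = q_inv·(m₁ − m₂) mod p = 7·(2 − 8) mod 41 = 40.
m = m₂ + h·q = 8 + 40·47 = 1888.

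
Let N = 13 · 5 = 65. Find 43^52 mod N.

61

Mod 13: 43 ≡ 4; by Fermat, exponent reduces to 52 mod 12 = 4; 4^4 ≡ 9 (mod 13).
Mod 5: 43 ≡ 3; since 4 | 52, by Fermat 3^52 ≡ 1 (mod 5).
Combine by CRT: x ≡ 9 (mod 13), x ≡ 1 (mod 5) ⇒ x ≡ 61 (mod 65).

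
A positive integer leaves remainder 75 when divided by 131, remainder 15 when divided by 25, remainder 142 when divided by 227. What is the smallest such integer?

198540

From a ≡ 75 (mod 131) write a = 75 + 131t. Substituting into a ≡ 15 (mod 25) gives 131t ≡ 15 (mod 25), and since 6⁻¹ ≡ 21 (mod 25), t ≡ 15. Hence a ≡ 75 + 131·15 = 2040 (mod 3275).
From a ≡ 2040 (mod 3275) write a = 2040 + 3275t. Substituting into a ≡ 142 (mod 227) gives 3275t ≡ 145 (mod 227), and since 97⁻¹ ≡ 110 (mod 227), t ≡ 60. Hence a ≡ 2040 + 3275·60 = 198540 (mod 743425).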